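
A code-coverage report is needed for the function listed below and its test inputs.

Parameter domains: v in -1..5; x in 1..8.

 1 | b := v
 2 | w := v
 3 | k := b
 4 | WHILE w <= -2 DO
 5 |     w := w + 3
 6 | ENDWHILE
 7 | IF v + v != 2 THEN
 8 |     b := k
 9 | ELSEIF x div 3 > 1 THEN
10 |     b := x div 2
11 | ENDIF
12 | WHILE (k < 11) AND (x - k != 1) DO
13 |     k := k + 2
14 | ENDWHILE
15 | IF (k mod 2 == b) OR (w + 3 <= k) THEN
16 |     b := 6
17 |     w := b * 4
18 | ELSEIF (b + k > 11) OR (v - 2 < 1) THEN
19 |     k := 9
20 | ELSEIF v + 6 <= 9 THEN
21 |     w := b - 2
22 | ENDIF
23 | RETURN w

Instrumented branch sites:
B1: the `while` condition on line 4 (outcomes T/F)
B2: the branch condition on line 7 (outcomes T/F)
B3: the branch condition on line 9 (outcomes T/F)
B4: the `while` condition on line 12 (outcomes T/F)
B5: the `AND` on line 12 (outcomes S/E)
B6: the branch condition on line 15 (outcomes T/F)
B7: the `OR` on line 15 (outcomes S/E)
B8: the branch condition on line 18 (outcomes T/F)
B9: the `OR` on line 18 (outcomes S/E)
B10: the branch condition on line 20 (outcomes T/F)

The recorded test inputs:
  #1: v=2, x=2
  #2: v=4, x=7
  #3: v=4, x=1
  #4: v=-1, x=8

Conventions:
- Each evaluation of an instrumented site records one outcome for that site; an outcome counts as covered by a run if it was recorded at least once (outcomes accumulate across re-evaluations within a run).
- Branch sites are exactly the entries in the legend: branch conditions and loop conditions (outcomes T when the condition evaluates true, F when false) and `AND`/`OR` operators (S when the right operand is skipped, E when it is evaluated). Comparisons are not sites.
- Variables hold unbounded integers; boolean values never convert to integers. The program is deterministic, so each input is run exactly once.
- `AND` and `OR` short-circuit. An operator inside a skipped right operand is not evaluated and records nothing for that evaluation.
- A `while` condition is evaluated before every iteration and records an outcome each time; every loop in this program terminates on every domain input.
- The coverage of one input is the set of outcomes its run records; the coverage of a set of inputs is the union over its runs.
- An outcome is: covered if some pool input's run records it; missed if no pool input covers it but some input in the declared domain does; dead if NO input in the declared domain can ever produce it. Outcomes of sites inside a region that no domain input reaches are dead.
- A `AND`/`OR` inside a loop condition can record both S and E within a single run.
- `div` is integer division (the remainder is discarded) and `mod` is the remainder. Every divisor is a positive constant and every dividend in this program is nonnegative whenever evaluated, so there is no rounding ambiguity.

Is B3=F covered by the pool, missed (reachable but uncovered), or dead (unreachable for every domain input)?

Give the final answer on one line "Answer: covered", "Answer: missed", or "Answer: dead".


no pool input records B3=F
but domain input (v=1, x=1) does record it -> reachable, so missed
Answer: missed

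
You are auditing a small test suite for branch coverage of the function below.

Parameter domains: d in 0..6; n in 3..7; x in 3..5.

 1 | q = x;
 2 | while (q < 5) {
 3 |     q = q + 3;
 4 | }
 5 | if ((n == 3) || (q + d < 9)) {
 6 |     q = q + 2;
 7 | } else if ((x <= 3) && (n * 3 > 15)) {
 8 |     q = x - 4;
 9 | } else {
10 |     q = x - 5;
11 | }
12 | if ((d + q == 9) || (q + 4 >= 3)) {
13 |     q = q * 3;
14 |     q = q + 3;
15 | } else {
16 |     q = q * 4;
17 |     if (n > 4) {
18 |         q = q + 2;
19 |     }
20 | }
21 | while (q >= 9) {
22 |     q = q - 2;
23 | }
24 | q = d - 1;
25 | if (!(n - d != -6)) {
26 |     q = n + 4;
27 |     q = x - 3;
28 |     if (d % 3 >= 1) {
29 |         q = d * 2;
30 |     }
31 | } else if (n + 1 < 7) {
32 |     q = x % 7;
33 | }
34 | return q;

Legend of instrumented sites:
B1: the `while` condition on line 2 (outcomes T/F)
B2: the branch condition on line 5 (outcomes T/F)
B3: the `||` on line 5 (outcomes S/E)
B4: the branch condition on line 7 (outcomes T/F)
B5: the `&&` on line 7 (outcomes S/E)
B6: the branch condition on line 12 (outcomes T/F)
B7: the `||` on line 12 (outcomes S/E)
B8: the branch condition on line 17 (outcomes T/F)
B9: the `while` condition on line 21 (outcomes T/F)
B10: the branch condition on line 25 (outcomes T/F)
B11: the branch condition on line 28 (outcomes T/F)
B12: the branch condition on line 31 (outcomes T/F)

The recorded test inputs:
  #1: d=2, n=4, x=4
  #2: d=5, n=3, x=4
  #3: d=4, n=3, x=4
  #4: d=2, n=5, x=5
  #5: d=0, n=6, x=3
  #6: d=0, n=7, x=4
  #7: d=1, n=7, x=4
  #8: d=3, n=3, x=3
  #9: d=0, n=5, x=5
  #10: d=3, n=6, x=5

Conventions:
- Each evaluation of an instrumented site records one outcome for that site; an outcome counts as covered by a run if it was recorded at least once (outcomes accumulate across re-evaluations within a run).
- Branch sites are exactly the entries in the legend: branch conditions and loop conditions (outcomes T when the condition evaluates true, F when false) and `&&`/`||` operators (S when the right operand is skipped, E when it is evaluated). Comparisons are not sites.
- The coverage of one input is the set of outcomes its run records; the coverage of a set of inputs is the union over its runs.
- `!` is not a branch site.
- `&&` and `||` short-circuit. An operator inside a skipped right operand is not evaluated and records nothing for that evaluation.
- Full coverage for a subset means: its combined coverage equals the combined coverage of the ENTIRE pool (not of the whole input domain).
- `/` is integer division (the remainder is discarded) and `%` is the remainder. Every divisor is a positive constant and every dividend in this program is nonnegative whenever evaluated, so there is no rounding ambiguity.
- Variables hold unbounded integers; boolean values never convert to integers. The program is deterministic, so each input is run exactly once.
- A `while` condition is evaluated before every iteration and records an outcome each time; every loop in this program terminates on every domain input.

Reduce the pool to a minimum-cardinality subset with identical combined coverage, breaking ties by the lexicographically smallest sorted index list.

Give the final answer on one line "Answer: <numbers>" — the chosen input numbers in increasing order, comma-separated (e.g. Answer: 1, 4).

run #1 (d=2, n=4, x=4) records B1=T, B1=F, B2=F, B3=E, B4=F, B5=S, B6=T, B7=E, B9=F, B10=F, B12=T
run #2 (d=5, n=3, x=4) records B1=T, B1=F, B2=T, B3=S, B6=T, B7=E, B9=T, B9=F, B10=F, B12=T
run #3 (d=4, n=3, x=4) records B1=T, B1=F, B2=T, B3=S, B6=T, B7=E, B9=T, B9=F, B10=F, B12=T
run #4 (d=2, n=5, x=5) records B1=F, B2=T, B3=E, B6=T, B7=S, B9=T, B9=F, B10=F, B12=T
run #5 (d=0, n=6, x=3) records B1=T, B1=F, B2=T, B3=E, B6=T, B7=E, B9=T, B9=F, B10=F, B12=F
run #6 (d=0, n=7, x=4) records B1=T, B1=F, B2=T, B3=E, B6=T, B7=S, B9=T, B9=F, B10=F, B12=F
run #7 (d=1, n=7, x=4) records B1=T, B1=F, B2=T, B3=E, B6=T, B7=E, B9=T, B9=F, B10=F, B12=F
run #8 (d=3, n=3, x=3) records B1=T, B1=F, B2=T, B3=S, B6=T, B7=E, B9=T, B9=F, B10=F, B12=T
run #9 (d=0, n=5, x=5) records B1=F, B2=T, B3=E, B6=T, B7=E, B9=T, B9=F, B10=F, B12=T
run #10 (d=3, n=6, x=5) records B1=F, B2=T, B3=E, B6=T, B7=E, B9=T, B9=F, B10=F, B12=F
pool-wide coverage (16 outcomes): B1=T, B1=F, B2=T, B2=F, B3=S, B3=E, B4=F, B5=S, B6=T, B7=S, B7=E, B9=T, B9=F, B10=F, B12=T, B12=F
no size-1 subset reaches all 16 outcomes (best union: 11/16)
no size-2 subset reaches all 16 outcomes (best union: 15/16)
the canonical winner is {1, 2, 6}: size 3, full 16-outcome coverage, earliest index list among size-3 covers

Answer: 1, 2, 6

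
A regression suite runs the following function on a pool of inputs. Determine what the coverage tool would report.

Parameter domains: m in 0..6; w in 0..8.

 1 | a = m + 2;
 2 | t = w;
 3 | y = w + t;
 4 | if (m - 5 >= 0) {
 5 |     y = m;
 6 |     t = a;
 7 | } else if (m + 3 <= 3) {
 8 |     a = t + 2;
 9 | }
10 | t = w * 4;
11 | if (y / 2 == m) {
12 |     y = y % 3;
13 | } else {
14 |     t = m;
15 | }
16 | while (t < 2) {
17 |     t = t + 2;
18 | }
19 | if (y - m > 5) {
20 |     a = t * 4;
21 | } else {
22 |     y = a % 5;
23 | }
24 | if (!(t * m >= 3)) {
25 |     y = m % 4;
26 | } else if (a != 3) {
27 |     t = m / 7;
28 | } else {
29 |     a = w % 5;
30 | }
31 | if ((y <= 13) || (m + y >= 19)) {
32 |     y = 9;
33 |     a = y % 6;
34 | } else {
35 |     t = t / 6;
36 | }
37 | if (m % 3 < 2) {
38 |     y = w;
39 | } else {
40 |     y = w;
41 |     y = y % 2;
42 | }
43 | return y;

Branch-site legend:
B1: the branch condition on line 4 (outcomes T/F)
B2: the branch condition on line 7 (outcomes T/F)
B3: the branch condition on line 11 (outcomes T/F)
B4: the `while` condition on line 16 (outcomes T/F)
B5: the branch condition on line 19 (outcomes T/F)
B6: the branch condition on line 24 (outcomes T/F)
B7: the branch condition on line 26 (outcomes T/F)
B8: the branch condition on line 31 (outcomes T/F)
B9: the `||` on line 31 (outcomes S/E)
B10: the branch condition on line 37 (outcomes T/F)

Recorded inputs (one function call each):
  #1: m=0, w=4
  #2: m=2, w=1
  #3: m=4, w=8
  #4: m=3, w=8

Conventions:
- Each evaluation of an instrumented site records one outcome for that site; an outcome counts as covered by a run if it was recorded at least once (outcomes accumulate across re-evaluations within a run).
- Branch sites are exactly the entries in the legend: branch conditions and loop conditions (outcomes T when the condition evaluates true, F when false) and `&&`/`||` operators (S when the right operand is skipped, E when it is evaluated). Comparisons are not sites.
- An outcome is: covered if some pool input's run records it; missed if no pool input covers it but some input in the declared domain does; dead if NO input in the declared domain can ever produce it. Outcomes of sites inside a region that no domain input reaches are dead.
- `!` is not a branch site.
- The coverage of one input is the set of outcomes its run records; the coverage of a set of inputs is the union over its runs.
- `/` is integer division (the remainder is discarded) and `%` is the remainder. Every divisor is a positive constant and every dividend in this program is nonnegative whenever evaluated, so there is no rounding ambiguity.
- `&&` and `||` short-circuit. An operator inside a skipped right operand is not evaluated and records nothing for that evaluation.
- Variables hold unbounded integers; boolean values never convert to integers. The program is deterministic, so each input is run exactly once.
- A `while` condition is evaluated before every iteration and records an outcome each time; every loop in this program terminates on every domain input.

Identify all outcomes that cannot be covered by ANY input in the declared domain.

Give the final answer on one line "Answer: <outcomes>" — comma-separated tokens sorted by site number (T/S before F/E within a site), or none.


exhaustive pass over the 63-input domain:
  reachable outcomes have witnesses, e.g. B1=T (e.g. m=5, w=0), B1=F (e.g. m=0, w=0), B2=T (e.g. m=0, w=0), B2=F (e.g. m=1, w=0)
Answer: none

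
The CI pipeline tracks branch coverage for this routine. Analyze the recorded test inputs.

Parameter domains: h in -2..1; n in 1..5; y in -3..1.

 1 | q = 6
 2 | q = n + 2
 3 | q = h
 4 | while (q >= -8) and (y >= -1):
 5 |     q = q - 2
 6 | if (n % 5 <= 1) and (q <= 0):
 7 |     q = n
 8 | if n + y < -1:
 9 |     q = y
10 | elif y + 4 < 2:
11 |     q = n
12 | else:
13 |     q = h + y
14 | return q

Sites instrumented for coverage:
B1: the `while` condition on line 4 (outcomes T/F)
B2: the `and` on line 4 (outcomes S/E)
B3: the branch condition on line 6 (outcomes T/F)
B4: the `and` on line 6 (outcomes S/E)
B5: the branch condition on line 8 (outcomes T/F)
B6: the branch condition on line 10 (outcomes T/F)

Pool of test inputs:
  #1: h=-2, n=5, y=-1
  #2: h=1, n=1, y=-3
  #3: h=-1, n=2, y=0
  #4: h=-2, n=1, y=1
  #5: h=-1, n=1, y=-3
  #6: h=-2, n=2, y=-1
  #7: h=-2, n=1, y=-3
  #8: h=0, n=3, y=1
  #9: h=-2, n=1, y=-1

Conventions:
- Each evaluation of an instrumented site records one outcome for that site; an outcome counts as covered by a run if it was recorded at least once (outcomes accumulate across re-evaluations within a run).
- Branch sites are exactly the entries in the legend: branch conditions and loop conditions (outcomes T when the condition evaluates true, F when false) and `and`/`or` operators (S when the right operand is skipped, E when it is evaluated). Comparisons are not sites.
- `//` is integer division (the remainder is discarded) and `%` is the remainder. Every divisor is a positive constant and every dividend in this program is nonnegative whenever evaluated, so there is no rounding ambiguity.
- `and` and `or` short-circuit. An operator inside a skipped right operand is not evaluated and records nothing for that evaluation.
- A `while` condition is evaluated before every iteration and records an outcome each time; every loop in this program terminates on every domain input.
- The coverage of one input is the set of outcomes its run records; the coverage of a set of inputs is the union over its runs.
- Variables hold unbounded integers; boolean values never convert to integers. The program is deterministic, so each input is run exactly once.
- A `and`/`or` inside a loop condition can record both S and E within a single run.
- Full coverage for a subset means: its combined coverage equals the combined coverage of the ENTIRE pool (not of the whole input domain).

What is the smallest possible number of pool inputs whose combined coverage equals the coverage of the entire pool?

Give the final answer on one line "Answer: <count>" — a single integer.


input #1 (h=-2, n=5, y=-1): events B2->E, B1->T, B2->E, B1->T, B2->E, B1->T, B2->E, B1->T, B2->S, B1->F, B4->E, B3->T, B5->F, B6->F; covers B1=T, B1=F, B2=S, B2=E, B3=T, B4=E, B5=F, B6=F
input #2 (h=1, n=1, y=-3): events B2->E, B1->F, B4->E, B3->F, B5->T; covers B1=F, B2=E, B3=F, B4=E, B5=T
input #3 (h=-1, n=2, y=0): events B2->E, B1->T, B2->E, B1->T, B2->E, B1->T, B2->E, B1->T, B2->S, B1->F, B4->S, B3->F, B5->F, B6->F; covers B1=T, B1=F, B2=S, B2=E, B3=F, B4=S, B5=F, B6=F
input #4 (h=-2, n=1, y=1): events B2->E, B1->T, B2->E, B1->T, B2->E, B1->T, B2->E, B1->T, B2->S, B1->F, B4->E, B3->T, B5->F, B6->F; covers B1=T, B1=F, B2=S, B2=E, B3=T, B4=E, B5=F, B6=F
input #5 (h=-1, n=1, y=-3): events B2->E, B1->F, B4->E, B3->T, B5->T; covers B1=F, B2=E, B3=T, B4=E, B5=T
input #6 (h=-2, n=2, y=-1): events B2->E, B1->T, B2->E, B1->T, B2->E, B1->T, B2->E, B1->T, B2->S, B1->F, B4->S, B3->F, B5->F, B6->F; covers B1=T, B1=F, B2=S, B2=E, B3=F, B4=S, B5=F, B6=F
input #7 (h=-2, n=1, y=-3): events B2->E, B1->F, B4->E, B3->T, B5->T; covers B1=F, B2=E, B3=T, B4=E, B5=T
input #8 (h=0, n=3, y=1): events B2->E, B1->T, B2->E, B1->T, B2->E, B1->T, B2->E, B1->T, B2->E, B1->T, B2->S, B1->F, B4->S, B3->F, ...; covers B1=T, B1=F, B2=S, B2=E, B3=F, B4=S, B5=F, B6=F
input #9 (h=-2, n=1, y=-1): events B2->E, B1->T, B2->E, B1->T, B2->E, B1->T, B2->E, B1->T, B2->S, B1->F, B4->E, B3->T, B5->F, B6->F; covers B1=T, B1=F, B2=S, B2=E, B3=T, B4=E, B5=F, B6=F
the full pool covers 11 outcomes: B1=T, B1=F, B2=S, B2=E, B3=T, B3=F, B4=S, B4=E, B5=T, B5=F, B6=F
no size-1 subset reaches all 11 outcomes (best union: 8/11)
inputs {3, 5} (size 2) cover everything; no size-2 subset with a lexicographically smaller index list covers all 11
Answer: 2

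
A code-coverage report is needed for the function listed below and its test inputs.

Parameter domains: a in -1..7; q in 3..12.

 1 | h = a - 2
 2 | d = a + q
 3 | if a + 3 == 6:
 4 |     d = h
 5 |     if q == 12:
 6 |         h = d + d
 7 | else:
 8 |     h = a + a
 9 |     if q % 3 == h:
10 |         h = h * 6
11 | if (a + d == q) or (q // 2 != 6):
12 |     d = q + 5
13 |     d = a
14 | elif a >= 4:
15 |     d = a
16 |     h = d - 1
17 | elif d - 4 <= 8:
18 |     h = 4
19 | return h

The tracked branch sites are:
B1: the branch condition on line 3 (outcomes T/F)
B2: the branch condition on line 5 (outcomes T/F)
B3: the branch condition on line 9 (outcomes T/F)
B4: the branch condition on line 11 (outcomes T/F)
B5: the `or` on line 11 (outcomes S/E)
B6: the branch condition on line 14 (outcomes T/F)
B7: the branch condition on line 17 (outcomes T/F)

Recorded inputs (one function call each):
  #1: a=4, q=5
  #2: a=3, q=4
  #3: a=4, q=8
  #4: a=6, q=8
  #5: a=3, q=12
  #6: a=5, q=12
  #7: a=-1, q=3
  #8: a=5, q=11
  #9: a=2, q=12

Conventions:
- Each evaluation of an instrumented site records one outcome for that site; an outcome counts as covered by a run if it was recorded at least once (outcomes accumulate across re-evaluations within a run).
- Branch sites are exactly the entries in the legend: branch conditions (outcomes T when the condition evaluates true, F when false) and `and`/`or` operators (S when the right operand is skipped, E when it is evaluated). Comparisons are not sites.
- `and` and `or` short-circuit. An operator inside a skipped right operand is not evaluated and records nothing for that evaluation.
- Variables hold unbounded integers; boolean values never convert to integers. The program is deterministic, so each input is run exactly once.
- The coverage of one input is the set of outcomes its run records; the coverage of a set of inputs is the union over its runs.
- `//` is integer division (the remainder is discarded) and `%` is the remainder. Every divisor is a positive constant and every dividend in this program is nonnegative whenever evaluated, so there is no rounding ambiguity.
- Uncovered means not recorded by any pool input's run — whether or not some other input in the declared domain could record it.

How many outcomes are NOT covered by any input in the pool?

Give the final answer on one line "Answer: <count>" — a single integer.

test 1 (a=4, q=5) fires B1->F, B3->F, B5->E, B4->T; hits B1=F, B3=F, B4=T, B5=E
test 2 (a=3, q=4) fires B1->T, B2->F, B5->S, B4->T; hits B1=T, B2=F, B4=T, B5=S
test 3 (a=4, q=8) fires B1->F, B3->F, B5->E, B4->T; hits B1=F, B3=F, B4=T, B5=E
test 4 (a=6, q=8) fires B1->F, B3->F, B5->E, B4->T; hits B1=F, B3=F, B4=T, B5=E
test 5 (a=3, q=12) fires B1->T, B2->T, B5->E, B4->F, B6->F, B7->T; hits B1=T, B2=T, B4=F, B5=E, B6=F, B7=T
test 6 (a=5, q=12) fires B1->F, B3->F, B5->E, B4->F, B6->T; hits B1=F, B3=F, B4=F, B5=E, B6=T
test 7 (a=-1, q=3) fires B1->F, B3->F, B5->E, B4->T; hits B1=F, B3=F, B4=T, B5=E
test 8 (a=5, q=11) fires B1->F, B3->F, B5->E, B4->T; hits B1=F, B3=F, B4=T, B5=E
test 9 (a=2, q=12) fires B1->F, B3->F, B5->E, B4->F, B6->F, B7->F; hits B1=F, B3=F, B4=F, B5=E, B6=F, B7=F
union over the pool: B1=T, B1=F, B2=T, B2=F, B3=F, B4=T, B4=F, B5=S, B5=E, B6=T, B6=F, B7=T, B7=F
uncovered (1 of 14): B3=T

Answer: 1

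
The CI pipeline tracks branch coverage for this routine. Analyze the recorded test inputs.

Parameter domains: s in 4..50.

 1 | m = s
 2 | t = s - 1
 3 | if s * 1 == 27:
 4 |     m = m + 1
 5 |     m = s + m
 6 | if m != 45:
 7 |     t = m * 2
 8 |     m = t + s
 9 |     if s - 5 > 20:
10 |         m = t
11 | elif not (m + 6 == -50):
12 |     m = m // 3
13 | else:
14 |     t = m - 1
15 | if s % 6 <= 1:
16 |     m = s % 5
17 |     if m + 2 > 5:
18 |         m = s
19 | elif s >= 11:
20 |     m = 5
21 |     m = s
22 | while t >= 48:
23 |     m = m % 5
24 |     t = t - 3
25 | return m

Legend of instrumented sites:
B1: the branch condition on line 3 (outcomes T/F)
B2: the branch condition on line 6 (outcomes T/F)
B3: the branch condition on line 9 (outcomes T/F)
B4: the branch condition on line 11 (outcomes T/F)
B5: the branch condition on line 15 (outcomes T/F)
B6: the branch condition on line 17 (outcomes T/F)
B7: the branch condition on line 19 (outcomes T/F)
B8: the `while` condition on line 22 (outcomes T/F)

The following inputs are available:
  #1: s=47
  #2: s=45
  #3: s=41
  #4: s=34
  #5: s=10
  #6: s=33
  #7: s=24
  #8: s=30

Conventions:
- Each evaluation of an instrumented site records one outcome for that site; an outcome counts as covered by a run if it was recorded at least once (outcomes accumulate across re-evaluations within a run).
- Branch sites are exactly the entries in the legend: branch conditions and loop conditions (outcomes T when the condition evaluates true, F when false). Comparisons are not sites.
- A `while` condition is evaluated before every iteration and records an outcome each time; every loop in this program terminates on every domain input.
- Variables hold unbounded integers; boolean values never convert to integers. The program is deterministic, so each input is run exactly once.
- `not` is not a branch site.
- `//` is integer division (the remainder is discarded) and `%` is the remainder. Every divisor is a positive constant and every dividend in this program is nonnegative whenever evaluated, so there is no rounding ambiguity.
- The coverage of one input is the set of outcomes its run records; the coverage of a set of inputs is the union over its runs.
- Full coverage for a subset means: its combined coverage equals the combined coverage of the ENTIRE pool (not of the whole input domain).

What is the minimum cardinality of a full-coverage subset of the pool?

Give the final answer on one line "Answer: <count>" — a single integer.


input #1, s=47: events B1->F, B2->T, B3->T, B5->F, B7->T, B8->T, B8->T, B8->T, B8->T, B8->T, B8->T, B8->T, B8->T, B8->T, ...; outcomes B1=F, B2=T, B3=T, B5=F, B7=T, B8=T, B8=F
input #2, s=45: events B1->F, B2->F, B4->T, B5->F, B7->T, B8->F; outcomes B1=F, B2=F, B4=T, B5=F, B7=T, B8=F
input #3, s=41: events B1->F, B2->T, B3->T, B5->F, B7->T, B8->T, B8->T, B8->T, B8->T, B8->T, B8->T, B8->T, B8->T, B8->T, ...; outcomes B1=F, B2=T, B3=T, B5=F, B7=T, B8=T, B8=F
input #4, s=34: events B1->F, B2->T, B3->T, B5->F, B7->T, B8->T, B8->T, B8->T, B8->T, B8->T, B8->T, B8->T, B8->F; outcomes B1=F, B2=T, B3=T, B5=F, B7=T, B8=T, B8=F
input #5, s=10: events B1->F, B2->T, B3->F, B5->F, B7->F, B8->F; outcomes B1=F, B2=T, B3=F, B5=F, B7=F, B8=F
input #6, s=33: events B1->F, B2->T, B3->T, B5->F, B7->T, B8->T, B8->T, B8->T, B8->T, B8->T, B8->T, B8->T, B8->F; outcomes B1=F, B2=T, B3=T, B5=F, B7=T, B8=T, B8=F
input #7, s=24: events B1->F, B2->T, B3->F, B5->T, B6->T, B8->T, B8->F; outcomes B1=F, B2=T, B3=F, B5=T, B6=T, B8=T, B8=F
input #8, s=30: events B1->F, B2->T, B3->T, B5->T, B6->F, B8->T, B8->T, B8->T, B8->T, B8->T, B8->F; outcomes B1=F, B2=T, B3=T, B5=T, B6=F, B8=T, B8=F
the full pool covers 14 outcomes: B1=F, B2=T, B2=F, B3=T, B3=F, B4=T, B5=T, B5=F, B6=T, B6=F, B7=T, B7=F, B8=T, B8=F
every size-1 subset falls short of the 14 outcomes (best: 7/14)
every size-2 subset falls short of the 14 outcomes (best: 11/14)
every size-3 subset falls short of the 14 outcomes (best: 13/14)
at size 4, {2, 5, 7, 8} reaches all 14 outcomes; every lexicographically earlier size-4 subset fails
Answer: 4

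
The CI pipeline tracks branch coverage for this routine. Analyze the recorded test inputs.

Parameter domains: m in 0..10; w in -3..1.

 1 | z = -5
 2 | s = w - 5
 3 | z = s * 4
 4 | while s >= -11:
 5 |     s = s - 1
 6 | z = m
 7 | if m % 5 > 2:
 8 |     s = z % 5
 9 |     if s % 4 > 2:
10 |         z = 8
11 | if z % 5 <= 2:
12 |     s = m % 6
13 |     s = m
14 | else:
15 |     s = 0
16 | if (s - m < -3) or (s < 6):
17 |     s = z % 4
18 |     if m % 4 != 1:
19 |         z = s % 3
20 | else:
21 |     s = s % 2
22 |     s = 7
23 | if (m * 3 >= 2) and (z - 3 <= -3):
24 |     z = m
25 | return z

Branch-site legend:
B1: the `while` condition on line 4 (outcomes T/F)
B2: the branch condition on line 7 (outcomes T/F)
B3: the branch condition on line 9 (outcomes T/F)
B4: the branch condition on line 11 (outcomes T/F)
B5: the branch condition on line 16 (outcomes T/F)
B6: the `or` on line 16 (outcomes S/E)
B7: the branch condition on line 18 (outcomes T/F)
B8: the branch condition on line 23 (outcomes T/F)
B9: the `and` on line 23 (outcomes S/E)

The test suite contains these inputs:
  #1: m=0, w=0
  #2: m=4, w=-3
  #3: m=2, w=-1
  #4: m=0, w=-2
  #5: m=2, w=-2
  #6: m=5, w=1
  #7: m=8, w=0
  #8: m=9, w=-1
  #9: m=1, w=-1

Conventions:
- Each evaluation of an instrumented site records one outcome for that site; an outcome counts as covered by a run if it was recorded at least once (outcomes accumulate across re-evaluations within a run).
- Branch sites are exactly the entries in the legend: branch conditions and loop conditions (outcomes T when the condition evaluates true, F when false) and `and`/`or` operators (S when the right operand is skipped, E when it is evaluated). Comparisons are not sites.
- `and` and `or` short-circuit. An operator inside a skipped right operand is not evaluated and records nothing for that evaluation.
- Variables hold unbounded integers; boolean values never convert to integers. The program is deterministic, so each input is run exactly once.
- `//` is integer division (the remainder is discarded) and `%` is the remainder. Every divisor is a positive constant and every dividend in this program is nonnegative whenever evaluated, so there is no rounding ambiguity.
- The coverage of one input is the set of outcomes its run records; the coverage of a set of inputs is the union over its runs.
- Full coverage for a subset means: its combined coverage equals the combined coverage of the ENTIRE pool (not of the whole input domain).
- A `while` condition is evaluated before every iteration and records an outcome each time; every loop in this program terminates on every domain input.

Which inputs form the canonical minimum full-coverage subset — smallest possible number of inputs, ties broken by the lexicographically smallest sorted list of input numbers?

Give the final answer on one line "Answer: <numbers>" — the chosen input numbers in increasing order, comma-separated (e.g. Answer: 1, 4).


input #1 (m=0, w=0): events B1->T, B1->T, B1->T, B1->T, B1->T, B1->T, B1->T, B1->F, B2->F, B4->T, B6->E, B5->T, B7->T, B9->S, ...; covers B1=T, B1=F, B2=F, B4=T, B5=T, B6=E, B7=T, B8=F, B9=S
input #2 (m=4, w=-3): events B1->T, B1->T, B1->T, B1->T, B1->F, B2->T, B3->F, B4->F, B6->S, B5->T, B7->T, B9->E, B8->T; covers B1=T, B1=F, B2=T, B3=F, B4=F, B5=T, B6=S, B7=T, B8=T, B9=E
input #3 (m=2, w=-1): events B1->T, B1->T, B1->T, B1->T, B1->T, B1->T, B1->F, B2->F, B4->T, B6->E, B5->T, B7->T, B9->E, B8->F; covers B1=T, B1=F, B2=F, B4=T, B5=T, B6=E, B7=T, B8=F, B9=E
input #4 (m=0, w=-2): events B1->T, B1->T, B1->T, B1->T, B1->T, B1->F, B2->F, B4->T, B6->E, B5->T, B7->T, B9->S, B8->F; covers B1=T, B1=F, B2=F, B4=T, B5=T, B6=E, B7=T, B8=F, B9=S
input #5 (m=2, w=-2): events B1->T, B1->T, B1->T, B1->T, B1->T, B1->F, B2->F, B4->T, B6->E, B5->T, B7->T, B9->E, B8->F; covers B1=T, B1=F, B2=F, B4=T, B5=T, B6=E, B7=T, B8=F, B9=E
input #6 (m=5, w=1): events B1->T, B1->T, B1->T, B1->T, B1->T, B1->T, B1->T, B1->T, B1->F, B2->F, B4->T, B6->E, B5->T, B7->F, ...; covers B1=T, B1=F, B2=F, B4=T, B5=T, B6=E, B7=F, B8=F, B9=E
input #7 (m=8, w=0): events B1->T, B1->T, B1->T, B1->T, B1->T, B1->T, B1->T, B1->F, B2->T, B3->T, B4->F, B6->S, B5->T, B7->T, ...; covers B1=T, B1=F, B2=T, B3=T, B4=F, B5=T, B6=S, B7=T, B8=T, B9=E
input #8 (m=9, w=-1): events B1->T, B1->T, B1->T, B1->T, B1->T, B1->T, B1->F, B2->T, B3->F, B4->F, B6->S, B5->T, B7->F, B9->E, ...; covers B1=T, B1=F, B2=T, B3=F, B4=F, B5=T, B6=S, B7=F, B8=F, B9=E
input #9 (m=1, w=-1): events B1->T, B1->T, B1->T, B1->T, B1->T, B1->T, B1->F, B2->F, B4->T, B6->E, B5->T, B7->F, B9->E, B8->F; covers B1=T, B1=F, B2=F, B4=T, B5=T, B6=E, B7=F, B8=F, B9=E
together the pool reaches 17 outcomes: B1=T, B1=F, B2=T, B2=F, B3=T, B3=F, B4=T, B4=F, B5=T, B6=S, B6=E, B7=T, B7=F, B8=T, B8=F, B9=S, B9=E
every size-1 subset falls short of the 17 outcomes (best: 10/17)
every size-2 subset falls short of the 17 outcomes (best: 15/17)
the canonical winner is {1, 7, 8}: size 3, full 17-outcome coverage, earliest index list among size-3 covers
Answer: 1, 7, 8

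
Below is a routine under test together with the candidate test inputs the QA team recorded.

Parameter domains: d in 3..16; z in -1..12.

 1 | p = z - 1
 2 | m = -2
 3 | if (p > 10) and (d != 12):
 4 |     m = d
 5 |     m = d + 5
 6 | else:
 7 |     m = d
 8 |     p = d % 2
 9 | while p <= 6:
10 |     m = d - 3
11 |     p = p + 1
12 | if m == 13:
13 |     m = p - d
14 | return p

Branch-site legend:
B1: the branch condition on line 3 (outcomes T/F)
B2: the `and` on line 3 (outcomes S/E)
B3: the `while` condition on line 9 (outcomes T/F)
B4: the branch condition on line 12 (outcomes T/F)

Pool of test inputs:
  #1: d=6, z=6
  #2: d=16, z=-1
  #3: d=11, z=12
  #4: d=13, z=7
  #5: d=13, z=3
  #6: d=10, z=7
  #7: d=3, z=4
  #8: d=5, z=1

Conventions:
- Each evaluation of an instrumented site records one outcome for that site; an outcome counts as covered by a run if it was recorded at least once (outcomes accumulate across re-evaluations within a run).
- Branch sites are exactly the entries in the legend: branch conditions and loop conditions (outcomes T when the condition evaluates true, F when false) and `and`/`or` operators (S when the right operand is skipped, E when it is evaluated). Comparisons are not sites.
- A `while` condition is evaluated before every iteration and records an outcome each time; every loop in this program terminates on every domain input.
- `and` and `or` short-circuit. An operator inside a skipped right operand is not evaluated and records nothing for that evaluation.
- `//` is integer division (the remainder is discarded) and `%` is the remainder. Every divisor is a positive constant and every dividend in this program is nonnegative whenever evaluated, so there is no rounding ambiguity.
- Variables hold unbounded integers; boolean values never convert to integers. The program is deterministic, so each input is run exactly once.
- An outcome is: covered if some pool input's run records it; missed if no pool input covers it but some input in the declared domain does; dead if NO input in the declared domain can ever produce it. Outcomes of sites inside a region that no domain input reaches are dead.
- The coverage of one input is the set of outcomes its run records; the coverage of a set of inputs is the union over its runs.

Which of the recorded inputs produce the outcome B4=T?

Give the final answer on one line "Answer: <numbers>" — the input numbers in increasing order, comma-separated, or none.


input #1 (d=6, z=6): never hits B4=T
input #2 (d=16, z=-1): hits B4=T
input #3 (d=11, z=12): never hits B4=T
input #4 (d=13, z=7): never hits B4=T
input #5 (d=13, z=3): never hits B4=T
input #6 (d=10, z=7): never hits B4=T
input #7 (d=3, z=4): never hits B4=T
input #8 (d=5, z=1): never hits B4=T
Answer: 2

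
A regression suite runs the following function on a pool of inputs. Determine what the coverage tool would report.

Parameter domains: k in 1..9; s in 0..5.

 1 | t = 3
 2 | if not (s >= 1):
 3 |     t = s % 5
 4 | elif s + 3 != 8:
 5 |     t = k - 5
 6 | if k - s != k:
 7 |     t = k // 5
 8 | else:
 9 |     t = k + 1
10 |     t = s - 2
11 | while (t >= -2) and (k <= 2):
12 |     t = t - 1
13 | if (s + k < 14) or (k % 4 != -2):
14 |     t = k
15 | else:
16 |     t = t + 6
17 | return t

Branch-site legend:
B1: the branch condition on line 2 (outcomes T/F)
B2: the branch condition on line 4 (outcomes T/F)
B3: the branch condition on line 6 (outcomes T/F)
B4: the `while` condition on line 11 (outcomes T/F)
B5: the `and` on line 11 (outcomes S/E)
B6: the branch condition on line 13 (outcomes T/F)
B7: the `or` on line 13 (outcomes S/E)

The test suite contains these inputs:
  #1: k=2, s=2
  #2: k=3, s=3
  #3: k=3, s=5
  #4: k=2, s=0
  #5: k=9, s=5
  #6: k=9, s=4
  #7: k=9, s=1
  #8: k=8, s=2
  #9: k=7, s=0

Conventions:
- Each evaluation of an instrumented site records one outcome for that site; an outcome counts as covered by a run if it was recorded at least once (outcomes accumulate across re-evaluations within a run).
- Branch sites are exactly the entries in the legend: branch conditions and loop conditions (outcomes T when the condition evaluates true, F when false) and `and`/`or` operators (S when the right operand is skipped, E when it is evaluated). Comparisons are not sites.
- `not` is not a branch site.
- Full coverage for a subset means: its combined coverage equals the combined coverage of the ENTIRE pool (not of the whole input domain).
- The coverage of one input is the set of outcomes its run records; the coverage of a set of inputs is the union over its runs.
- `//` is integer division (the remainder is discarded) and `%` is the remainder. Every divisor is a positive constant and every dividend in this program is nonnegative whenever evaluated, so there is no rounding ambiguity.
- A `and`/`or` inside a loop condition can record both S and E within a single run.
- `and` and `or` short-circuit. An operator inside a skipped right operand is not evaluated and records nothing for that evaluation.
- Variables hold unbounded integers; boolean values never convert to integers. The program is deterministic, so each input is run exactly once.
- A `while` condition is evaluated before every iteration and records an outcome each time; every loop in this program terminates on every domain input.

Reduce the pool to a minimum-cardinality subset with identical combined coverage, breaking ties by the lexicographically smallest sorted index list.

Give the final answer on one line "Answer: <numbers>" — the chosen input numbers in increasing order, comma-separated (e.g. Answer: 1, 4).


input #1, k=2, s=2: outcomes B1=F, B2=T, B3=T, B4=T, B4=F, B5=S, B5=E, B6=T, B7=S
input #2, k=3, s=3: outcomes B1=F, B2=T, B3=T, B4=F, B5=E, B6=T, B7=S
input #3, k=3, s=5: outcomes B1=F, B2=F, B3=T, B4=F, B5=E, B6=T, B7=S
input #4, k=2, s=0: outcomes B1=T, B3=F, B4=T, B4=F, B5=S, B5=E, B6=T, B7=S
input #5, k=9, s=5: outcomes B1=F, B2=F, B3=T, B4=F, B5=E, B6=T, B7=E
input #6, k=9, s=4: outcomes B1=F, B2=T, B3=T, B4=F, B5=E, B6=T, B7=S
input #7, k=9, s=1: outcomes B1=F, B2=T, B3=T, B4=F, B5=E, B6=T, B7=S
input #8, k=8, s=2: outcomes B1=F, B2=T, B3=T, B4=F, B5=E, B6=T, B7=S
input #9, k=7, s=0: outcomes B1=T, B3=F, B4=F, B5=E, B6=T, B7=S
pool-wide coverage (13 outcomes): B1=T, B1=F, B2=T, B2=F, B3=T, B3=F, B4=T, B4=F, B5=S, B5=E, B6=T, B7=S, B7=E
checked all size-1 subsets: none covers 13 outcomes (max 9/13)
checked all size-2 subsets: none covers 13 outcomes (max 12/13)
size 3: inputs {1, 4, 5} cover all 13 outcomes, and no lexicographically smaller subset of this size does
Answer: 1, 4, 5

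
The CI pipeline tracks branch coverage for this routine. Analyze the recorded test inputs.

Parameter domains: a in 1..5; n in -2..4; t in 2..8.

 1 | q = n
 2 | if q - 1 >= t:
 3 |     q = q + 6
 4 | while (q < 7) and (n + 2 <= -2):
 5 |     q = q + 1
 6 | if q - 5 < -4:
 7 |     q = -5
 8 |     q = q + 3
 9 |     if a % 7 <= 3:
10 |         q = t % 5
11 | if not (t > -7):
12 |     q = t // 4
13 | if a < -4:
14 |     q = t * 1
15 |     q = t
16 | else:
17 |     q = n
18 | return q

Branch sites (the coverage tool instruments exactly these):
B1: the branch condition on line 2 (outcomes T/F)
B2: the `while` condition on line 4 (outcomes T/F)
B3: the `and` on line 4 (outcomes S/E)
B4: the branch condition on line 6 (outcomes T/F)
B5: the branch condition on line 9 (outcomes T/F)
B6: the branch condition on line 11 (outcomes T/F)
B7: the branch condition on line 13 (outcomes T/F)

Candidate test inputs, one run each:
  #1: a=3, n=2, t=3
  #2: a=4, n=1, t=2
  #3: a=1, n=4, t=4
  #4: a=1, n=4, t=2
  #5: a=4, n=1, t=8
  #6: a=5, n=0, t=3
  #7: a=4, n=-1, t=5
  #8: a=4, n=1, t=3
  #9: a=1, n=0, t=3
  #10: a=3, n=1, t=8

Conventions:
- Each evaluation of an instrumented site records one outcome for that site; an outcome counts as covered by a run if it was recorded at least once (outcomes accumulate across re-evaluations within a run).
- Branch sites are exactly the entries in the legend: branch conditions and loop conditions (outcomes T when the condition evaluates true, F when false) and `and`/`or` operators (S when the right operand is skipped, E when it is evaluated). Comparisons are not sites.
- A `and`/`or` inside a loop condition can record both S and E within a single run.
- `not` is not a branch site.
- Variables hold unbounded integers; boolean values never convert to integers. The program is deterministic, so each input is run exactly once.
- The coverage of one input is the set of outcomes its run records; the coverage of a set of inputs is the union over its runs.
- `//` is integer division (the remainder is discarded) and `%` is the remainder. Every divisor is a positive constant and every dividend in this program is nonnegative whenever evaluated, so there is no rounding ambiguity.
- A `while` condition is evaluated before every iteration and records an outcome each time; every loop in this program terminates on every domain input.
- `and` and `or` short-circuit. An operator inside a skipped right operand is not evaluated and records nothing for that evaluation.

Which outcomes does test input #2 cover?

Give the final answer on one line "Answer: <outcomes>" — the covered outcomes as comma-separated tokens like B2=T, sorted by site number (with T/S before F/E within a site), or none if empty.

Tracing the run of input #2 (a=4, n=1, t=2):
  B1->F, B3->E, B2->F, B4->F, B6->F, B7->F
collecting distinct outcomes: B1=F, B2=F, B3=E, B4=F, B6=F, B7=F

Answer: B1=F, B2=F, B3=E, B4=F, B6=F, B7=F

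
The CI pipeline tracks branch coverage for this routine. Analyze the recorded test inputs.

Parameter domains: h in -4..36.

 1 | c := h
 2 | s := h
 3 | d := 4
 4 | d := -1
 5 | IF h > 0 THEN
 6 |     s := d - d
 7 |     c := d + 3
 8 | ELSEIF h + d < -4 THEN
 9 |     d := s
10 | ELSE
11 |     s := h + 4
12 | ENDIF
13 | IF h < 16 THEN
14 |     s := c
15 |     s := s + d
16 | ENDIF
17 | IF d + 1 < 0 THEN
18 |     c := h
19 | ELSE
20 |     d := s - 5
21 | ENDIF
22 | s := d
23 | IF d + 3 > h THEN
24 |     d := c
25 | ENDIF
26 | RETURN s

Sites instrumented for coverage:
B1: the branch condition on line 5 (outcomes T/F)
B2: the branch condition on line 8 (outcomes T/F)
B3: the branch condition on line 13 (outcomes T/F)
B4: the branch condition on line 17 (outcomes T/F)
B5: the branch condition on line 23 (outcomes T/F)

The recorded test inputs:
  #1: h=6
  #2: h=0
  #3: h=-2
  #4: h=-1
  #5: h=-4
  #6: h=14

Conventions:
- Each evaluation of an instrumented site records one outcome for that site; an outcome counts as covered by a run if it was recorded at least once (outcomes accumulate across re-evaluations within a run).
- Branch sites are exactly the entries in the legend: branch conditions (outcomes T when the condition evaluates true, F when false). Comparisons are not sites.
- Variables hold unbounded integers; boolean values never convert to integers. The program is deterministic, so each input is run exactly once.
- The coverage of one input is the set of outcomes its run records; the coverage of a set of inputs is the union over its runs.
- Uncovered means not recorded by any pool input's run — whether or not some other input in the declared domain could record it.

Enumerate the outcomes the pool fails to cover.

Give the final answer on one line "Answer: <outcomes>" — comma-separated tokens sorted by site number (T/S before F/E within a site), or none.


run #1 (h=6) runs B1->T, B3->T, B4->F, B5->F; records B1=T, B3=T, B4=F, B5=F
run #2 (h=0) runs B1->F, B2->F, B3->T, B4->F, B5->F; records B1=F, B2=F, B3=T, B4=F, B5=F
run #3 (h=-2) runs B1->F, B2->F, B3->T, B4->F, B5->F; records B1=F, B2=F, B3=T, B4=F, B5=F
run #4 (h=-1) runs B1->F, B2->F, B3->T, B4->F, B5->F; records B1=F, B2=F, B3=T, B4=F, B5=F
run #5 (h=-4) runs B1->F, B2->T, B3->T, B4->T, B5->T; records B1=F, B2=T, B3=T, B4=T, B5=T
run #6 (h=14) runs B1->T, B3->T, B4->F, B5->F; records B1=T, B3=T, B4=F, B5=F
union over the pool: B1=T, B1=F, B2=T, B2=F, B3=T, B4=T, B4=F, B5=T, B5=F
uncovered (1 of 10): B3=F
Answer: B3=F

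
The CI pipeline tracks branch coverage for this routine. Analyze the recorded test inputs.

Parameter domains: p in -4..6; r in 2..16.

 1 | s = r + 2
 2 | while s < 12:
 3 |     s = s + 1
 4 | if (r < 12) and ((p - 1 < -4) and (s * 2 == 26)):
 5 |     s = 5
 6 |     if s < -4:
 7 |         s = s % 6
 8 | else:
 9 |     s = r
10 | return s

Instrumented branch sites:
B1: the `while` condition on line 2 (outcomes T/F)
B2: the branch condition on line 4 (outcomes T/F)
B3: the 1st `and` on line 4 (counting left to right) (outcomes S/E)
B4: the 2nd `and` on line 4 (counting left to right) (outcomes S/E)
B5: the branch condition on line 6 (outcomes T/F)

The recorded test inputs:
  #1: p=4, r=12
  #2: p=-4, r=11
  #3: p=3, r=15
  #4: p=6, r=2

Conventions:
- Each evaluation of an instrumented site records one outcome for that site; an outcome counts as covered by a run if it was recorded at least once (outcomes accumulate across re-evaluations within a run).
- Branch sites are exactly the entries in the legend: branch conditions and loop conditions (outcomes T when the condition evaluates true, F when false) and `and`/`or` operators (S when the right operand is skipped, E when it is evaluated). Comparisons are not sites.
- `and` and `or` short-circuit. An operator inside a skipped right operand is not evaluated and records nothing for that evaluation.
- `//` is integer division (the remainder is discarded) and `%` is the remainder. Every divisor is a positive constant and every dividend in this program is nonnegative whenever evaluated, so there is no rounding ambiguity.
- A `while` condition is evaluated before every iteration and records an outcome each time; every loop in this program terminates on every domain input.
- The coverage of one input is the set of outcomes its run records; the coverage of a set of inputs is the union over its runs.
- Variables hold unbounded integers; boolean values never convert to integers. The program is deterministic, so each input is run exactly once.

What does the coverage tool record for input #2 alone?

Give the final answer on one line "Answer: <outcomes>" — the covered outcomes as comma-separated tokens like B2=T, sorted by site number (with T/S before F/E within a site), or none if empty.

Running input #2 (p=-4, r=11), event by event:
  B1->F, B3->E, B4->E, B2->T, B5->F
as a set, this run covers: B1=F, B2=T, B3=E, B4=E, B5=F

Answer: B1=F, B2=T, B3=E, B4=E, B5=F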